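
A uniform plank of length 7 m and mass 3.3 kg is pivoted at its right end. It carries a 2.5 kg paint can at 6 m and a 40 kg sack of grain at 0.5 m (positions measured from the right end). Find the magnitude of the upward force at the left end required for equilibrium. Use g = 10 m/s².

About the right end:
Beam weight: 3.3 × 10 = 33 N down at 3.5 m → arm 3.5 m, τ = 33 × 3.5 = 115.5 N·m counterclockwise.
Paint can: 2.5 × 10 = 25 N down at 6 m → arm 6 m, τ = 25 × 6 = 150 N·m counterclockwise.
Sack of grain: 40 × 10 = 400 N down at 0.5 m → arm 0.5 m, τ = 400 × 0.5 = 200 N·m counterclockwise.
Net moment of the loads = 465.5 N·m counterclockwise.
The upward force F acts at the left end, arm 7 m, giving F × 7 clockwise.
Balancing moments: F × 7 = 465.5, giving F = 465.5 / 7 = 66.5 N.

F ≈ 66.5 N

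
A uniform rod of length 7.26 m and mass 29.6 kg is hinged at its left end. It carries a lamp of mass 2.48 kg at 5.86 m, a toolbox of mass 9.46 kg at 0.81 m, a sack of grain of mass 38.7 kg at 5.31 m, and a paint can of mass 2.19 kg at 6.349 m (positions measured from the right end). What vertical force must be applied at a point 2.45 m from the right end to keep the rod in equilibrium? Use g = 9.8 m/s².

F ≈ 508 N

Choose the left end as the axis so the unknown pivot reaction has zero arm there.
Beam weight: 29.6 × 9.8 = 290.1 N down at 3.63 m → arm 3.63 m, τ = 290.1 × 3.63 = 1053 N·m clockwise.
Lamp: 2.48 × 9.8 = 24.3 N down at 5.86 m → arm 1.4 m, τ = 24.3 × 1.4 = 34.02 N·m clockwise.
Toolbox: 9.46 × 9.8 = 92.71 N down at 0.81 m → arm 6.45 m, τ = 92.71 × 6.45 = 598 N·m clockwise.
Sack of grain: 38.7 × 9.8 = 379.3 N down at 5.31 m → arm 1.95 m, τ = 379.3 × 1.95 = 739.6 N·m clockwise.
Paint can: 2.19 × 9.8 = 21.46 N down at 6.349 m → arm 0.911 m, τ = 21.46 × 0.911 = 19.55 N·m clockwise.
Net moment of the loads = 2444 N·m clockwise.
The upward force F acts at a point 2.45 m from the right end, arm 4.81 m, giving F × 4.81 counterclockwise.
Balancing moments: F × 4.81 = 2444, giving F = 2444 / 4.81 = 508 N.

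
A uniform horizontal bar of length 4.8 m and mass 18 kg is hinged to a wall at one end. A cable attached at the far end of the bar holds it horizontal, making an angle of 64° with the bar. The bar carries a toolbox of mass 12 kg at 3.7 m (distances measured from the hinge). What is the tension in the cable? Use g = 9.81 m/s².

T ≈ 199 N

Choose the hinge as the axis so the unknown hinge reaction has zero arm there.
Beam weight: 18 × 9.81 = 176.6 N down at 2.4 m → arm 2.4 m, τ = 176.6 × 2.4 = 423.8 N·m clockwise.
Toolbox: 12 × 9.81 = 117.7 N down at 3.7 m → arm 3.7 m, τ = 117.7 × 3.7 = 435.5 N·m clockwise.
Total clockwise load moment = 859.3 N·m.
The cable tension T acts at 4.8 m; only its component perpendicular to the bar, T sinθ, produces torque. sin 64° = 0.8988.
Balancing moments: T × 4.8 × 0.8988 = 859.3, giving T = 859.3 / 4.314 = 199 N.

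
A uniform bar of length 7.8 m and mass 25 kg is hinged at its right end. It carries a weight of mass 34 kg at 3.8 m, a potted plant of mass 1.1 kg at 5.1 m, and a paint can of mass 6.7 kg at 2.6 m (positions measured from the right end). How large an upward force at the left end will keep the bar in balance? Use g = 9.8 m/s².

Taking torques about the right end:
Beam weight: 25 × 9.8 = 245 N down at 3.9 m → arm 3.9 m, τ = 245 × 3.9 = 955.5 N·m counterclockwise.
Weight: 34 × 9.8 = 333.2 N down at 3.8 m → arm 3.8 m, τ = 333.2 × 3.8 = 1266 N·m counterclockwise.
Potted plant: 1.1 × 9.8 = 10.78 N down at 5.1 m → arm 5.1 m, τ = 10.78 × 5.1 = 54.98 N·m counterclockwise.
Paint can: 6.7 × 9.8 = 65.66 N down at 2.6 m → arm 2.6 m, τ = 65.66 × 2.6 = 170.7 N·m counterclockwise.
Net moment of the loads = 2447 N·m counterclockwise.
The upward force F acts at the left end, arm 7.8 m, giving F × 7.8 clockwise.
Setting net torque to zero: F × 7.8 = 2447 → F = 2447 / 7.8 = 314 N.

F ≈ 314 N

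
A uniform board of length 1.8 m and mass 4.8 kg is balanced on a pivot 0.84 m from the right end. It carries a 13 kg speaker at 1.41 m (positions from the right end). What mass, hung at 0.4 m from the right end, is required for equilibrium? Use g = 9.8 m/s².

m ≈ 17.5 kg

About the pivot (at 0.84 m from the right end):
Beam weight: 4.8 × 9.8 = 47.04 N down at 0.9 m → arm 0.06 m, τ = 47.04 × 0.06 = 2.822 N·m counterclockwise.
Speaker: 13 × 9.8 = 127.4 N down at 1.41 m → arm 0.57 m, τ = 127.4 × 0.57 = 72.62 N·m counterclockwise.
Net moment of known loads = 75.44 N·m counterclockwise.
An unknown mass m at 0.4 m has arm 0.44 m; its moment is m·g·0.44 clockwise.
Balancing moments: m × 9.8 × 0.44 = 75.44, giving m = 75.44 / (9.8 × 0.44) = 17.5 kg.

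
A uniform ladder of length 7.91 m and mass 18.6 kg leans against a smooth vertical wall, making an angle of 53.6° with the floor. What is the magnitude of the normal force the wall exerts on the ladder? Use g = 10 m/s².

Take moments about the foot of the ladder.
Ladder weight 18.6×10 = 186 N acts at 3.955 m along the ladder; its horizontal arm is 3.955·cos53.6° = 2.347 m → τ = 436.5 N·m clockwise.
Wall normal N acts horizontally at the top; its moment arm is the height L sinθ = 7.91·sin53.6° = 6.367 m, counterclockwise.
Setting net torque to zero: N × 6.367 = 436.5 → N = 68.6 N.

N_wall ≈ 68.6 N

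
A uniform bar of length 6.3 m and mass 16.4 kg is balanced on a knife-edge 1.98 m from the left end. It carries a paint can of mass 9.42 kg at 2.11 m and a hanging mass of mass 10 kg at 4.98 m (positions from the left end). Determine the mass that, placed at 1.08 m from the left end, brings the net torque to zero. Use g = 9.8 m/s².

Taking torques about the knife-edge (at 1.98 m from the left end):
Beam weight: 16.4 × 9.8 = 160.7 N down at 3.15 m → arm 1.17 m, τ = 160.7 × 1.17 = 188 N·m clockwise.
Paint can: 9.42 × 9.8 = 92.32 N down at 2.11 m → arm 0.13 m, τ = 92.32 × 0.13 = 12 N·m clockwise.
Hanging mass: 10 × 9.8 = 98 N down at 4.98 m → arm 3 m, τ = 98 × 3 = 294 N·m clockwise.
Net moment of known loads = 494 N·m clockwise.
An unknown mass m at 1.08 m has arm 0.9 m; its moment is m·g·0.9 counterclockwise.
Balancing moments: m × 9.8 × 0.9 = 494, giving m = 494 / (9.8 × 0.9) = 56 kg.

m ≈ 56 kg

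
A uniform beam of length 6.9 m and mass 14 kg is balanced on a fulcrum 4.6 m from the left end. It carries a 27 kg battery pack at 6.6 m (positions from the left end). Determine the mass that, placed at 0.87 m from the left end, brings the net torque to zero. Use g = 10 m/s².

m ≈ 10.2 kg

About the fulcrum (at 4.6 m from the left end):
Beam weight: 14 × 10 = 140 N down at 3.45 m → arm 1.15 m, τ = 140 × 1.15 = 161 N·m counterclockwise.
Battery pack: 27 × 10 = 270 N down at 6.6 m → arm 2 m, τ = 270 × 2 = 540 N·m clockwise.
Net moment of known loads = 379 N·m clockwise.
An unknown mass m at 0.87 m has arm 3.73 m; its moment is m·g·3.73 counterclockwise.
Στ = 0 ⇒ m × 10 × 3.73 = 379 ⇒ m = 379 / (10 × 3.73) = 10.2 kg.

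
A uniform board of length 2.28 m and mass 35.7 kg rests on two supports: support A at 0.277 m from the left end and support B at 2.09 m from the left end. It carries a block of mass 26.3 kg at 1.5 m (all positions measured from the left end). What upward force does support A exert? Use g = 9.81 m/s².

R_A ≈ 267 N

Taking torques about support B:
Beam weight: 35.7 × 9.81 = 350.2 N down at 1.14 m → arm 0.95 m, τ = 350.2 × 0.95 = 332.7 N·m counterclockwise.
Block: 26.3 × 9.81 = 258 N down at 1.5 m → arm 0.59 m, τ = 258 × 0.59 = 152.2 N·m counterclockwise.
Net load moment about support B = 484.9 N·m counterclockwise.
Reaction R at support A is upward at 0.277 m, arm 1.813 m → moment R × 1.813 clockwise.
Setting net torque to zero: R × 1.813 = 484.9 → R = 267 N.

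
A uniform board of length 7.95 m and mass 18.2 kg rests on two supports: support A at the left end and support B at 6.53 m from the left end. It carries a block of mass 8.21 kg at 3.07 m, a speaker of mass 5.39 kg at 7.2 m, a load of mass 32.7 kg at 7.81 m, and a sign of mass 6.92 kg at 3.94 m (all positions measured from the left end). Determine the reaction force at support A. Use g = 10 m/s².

Sum moments about support B (its reaction then has zero moment arm).
Beam weight: 18.2 × 10 = 182 N down at 3.975 m → arm 2.555 m, τ = 182 × 2.555 = 465 N·m counterclockwise.
Block: 8.21 × 10 = 82.1 N down at 3.07 m → arm 3.46 m, τ = 82.1 × 3.46 = 284.1 N·m counterclockwise.
Speaker: 5.39 × 10 = 53.9 N down at 7.2 m → arm 0.67 m, τ = 53.9 × 0.67 = 36.11 N·m clockwise.
Load: 32.7 × 10 = 327 N down at 7.81 m → arm 1.28 m, τ = 327 × 1.28 = 418.6 N·m clockwise.
Sign: 6.92 × 10 = 69.2 N down at 3.94 m → arm 2.59 m, τ = 69.2 × 2.59 = 179.2 N·m counterclockwise.
Net load moment about support B = 473.6 N·m counterclockwise.
Reaction R at support A is upward at 0 m, arm 6.53 m → moment R × 6.53 clockwise.
Setting net torque to zero: R × 6.53 = 473.6 → R = 72.5 N.

R_A ≈ 72.5 N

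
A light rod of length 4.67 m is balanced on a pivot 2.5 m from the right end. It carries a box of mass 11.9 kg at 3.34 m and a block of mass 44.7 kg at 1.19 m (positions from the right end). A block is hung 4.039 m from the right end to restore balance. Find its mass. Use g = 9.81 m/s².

Sum moments about the pivot (at 2.5 m from the right end) (the support reaction has zero arm there).
Box: 11.9 × 9.81 = 116.7 N down at 3.34 m → arm 0.84 m, τ = 116.7 × 0.84 = 98.03 N·m counterclockwise.
Block: 44.7 × 9.81 = 438.5 N down at 1.19 m → arm 1.31 m, τ = 438.5 × 1.31 = 574.4 N·m clockwise.
Net moment of known loads = 476.4 N·m clockwise.
An unknown mass m at 4.039 m has arm 1.539 m; its moment is m·g·1.539 counterclockwise.
Setting net torque to zero: m × 9.81 × 1.539 = 476.4 → m = 476.4 / (9.81 × 1.539) = 31.6 kg.

m ≈ 31.6 kg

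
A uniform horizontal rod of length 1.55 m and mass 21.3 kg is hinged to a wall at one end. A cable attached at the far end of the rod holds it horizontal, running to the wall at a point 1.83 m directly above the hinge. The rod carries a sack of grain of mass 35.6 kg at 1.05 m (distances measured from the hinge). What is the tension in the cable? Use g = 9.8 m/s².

Choose the hinge as the axis so the unknown hinge reaction has zero arm there.
Beam weight: 21.3 × 9.8 = 208.7 N down at 0.775 m → arm 0.775 m, τ = 208.7 × 0.775 = 161.7 N·m clockwise.
Sack of grain: 35.6 × 9.8 = 348.9 N down at 1.05 m → arm 1.05 m, τ = 348.9 × 1.05 = 366.3 N·m clockwise.
Total clockwise load moment = 528 N·m.
The cable tension T acts at 1.55 m; only its component perpendicular to the rod, T sinθ, produces torque. sinθ = h/√(h²+d²) = 1.83/√(1.83²+1.55²) = 0.7631.
Balancing moments: T × 1.55 × 0.7631 = 528, giving T = 528 / 1.183 = 446 N.

T ≈ 446 N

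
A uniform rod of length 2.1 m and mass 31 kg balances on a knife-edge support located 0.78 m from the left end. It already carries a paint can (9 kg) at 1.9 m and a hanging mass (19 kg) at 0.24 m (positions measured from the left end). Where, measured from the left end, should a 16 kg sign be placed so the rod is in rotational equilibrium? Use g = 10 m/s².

Taking torques about the knife-edge support (at 0.78 m from the left end):
Beam weight: 31 × 10 = 310 N down at 1.05 m → arm 0.27 m, τ = 310 × 0.27 = 83.7 N·m clockwise.
Paint can: 9 × 10 = 90 N down at 1.9 m → arm 1.12 m, τ = 90 × 1.12 = 100.8 N·m clockwise.
Hanging mass: 19 × 10 = 190 N down at 0.24 m → arm 0.54 m, τ = 190 × 0.54 = 102.6 N·m counterclockwise.
Net moment of existing loads = 81.9 N·m clockwise.
The sign weighs 16 × 10 = 160 N and must supply an equal counterclockwise moment, so its lever arm about the knife-edge support is 81.9 / 160 = 0.512 m.
That puts it at 0.78 − 0.512 = 0.268 m from the left end.

x ≈ 0.268 m from the left end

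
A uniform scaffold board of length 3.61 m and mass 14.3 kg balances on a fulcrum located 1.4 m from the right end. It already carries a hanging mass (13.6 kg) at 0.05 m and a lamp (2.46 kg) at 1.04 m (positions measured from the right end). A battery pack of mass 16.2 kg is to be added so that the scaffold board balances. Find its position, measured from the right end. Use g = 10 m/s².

About the fulcrum (at 1.4 m from the right end):
Beam weight: 14.3 × 10 = 143 N down at 1.805 m → arm 0.405 m, τ = 143 × 0.405 = 57.92 N·m counterclockwise.
Hanging mass: 13.6 × 10 = 136 N down at 0.05 m → arm 1.35 m, τ = 136 × 1.35 = 183.6 N·m clockwise.
Lamp: 2.46 × 10 = 24.6 N down at 1.04 m → arm 0.36 m, τ = 24.6 × 0.36 = 8.856 N·m clockwise.
Net moment of existing loads = 134.5 N·m clockwise.
The battery pack weighs 16.2 × 10 = 162 N and must supply an equal counterclockwise moment, so its lever arm about the fulcrum is 134.5 / 162 = 0.83 m.
That puts it at 1.4 + 0.83 = 2.23 m from the right end.

x ≈ 2.23 m from the right end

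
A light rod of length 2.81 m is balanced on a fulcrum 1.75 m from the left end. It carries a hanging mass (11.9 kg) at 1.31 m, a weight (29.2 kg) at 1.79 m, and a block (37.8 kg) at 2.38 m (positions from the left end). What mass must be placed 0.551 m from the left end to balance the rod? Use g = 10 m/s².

Take moments about the fulcrum (at 1.75 m from the left end).
Hanging mass: 11.9 × 10 = 119 N down at 1.31 m → arm 0.44 m, τ = 119 × 0.44 = 52.36 N·m counterclockwise.
Weight: 29.2 × 10 = 292 N down at 1.79 m → arm 0.04 m, τ = 292 × 0.04 = 11.68 N·m clockwise.
Block: 37.8 × 10 = 378 N down at 2.38 m → arm 0.63 m, τ = 378 × 0.63 = 238.1 N·m clockwise.
Net moment of known loads = 197.4 N·m clockwise.
An unknown mass m at 0.551 m has arm 1.199 m; its moment is m·g·1.199 counterclockwise.
Στ = 0 ⇒ m × 10 × 1.199 = 197.4 ⇒ m = 197.4 / (10 × 1.199) = 16.5 kg.

m ≈ 16.5 kg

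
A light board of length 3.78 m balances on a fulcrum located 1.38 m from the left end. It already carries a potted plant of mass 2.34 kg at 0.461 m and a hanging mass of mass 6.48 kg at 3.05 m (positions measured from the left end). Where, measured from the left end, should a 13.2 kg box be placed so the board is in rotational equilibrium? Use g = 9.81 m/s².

Taking torques about the fulcrum (at 1.38 m from the left end):
Potted plant: 2.34 × 9.81 = 22.96 N down at 0.461 m → arm 0.919 m, τ = 22.96 × 0.919 = 21.1 N·m counterclockwise.
Hanging mass: 6.48 × 9.81 = 63.57 N down at 3.05 m → arm 1.67 m, τ = 63.57 × 1.67 = 106.2 N·m clockwise.
Net moment of existing loads = 85.1 N·m clockwise.
The box weighs 13.2 × 9.81 = 129.5 N and must supply an equal counterclockwise moment, so its lever arm about the fulcrum is 85.1 / 129.5 = 0.657 m.
That puts it at 1.38 − 0.657 = 0.723 m from the left end.

x ≈ 0.723 m from the left end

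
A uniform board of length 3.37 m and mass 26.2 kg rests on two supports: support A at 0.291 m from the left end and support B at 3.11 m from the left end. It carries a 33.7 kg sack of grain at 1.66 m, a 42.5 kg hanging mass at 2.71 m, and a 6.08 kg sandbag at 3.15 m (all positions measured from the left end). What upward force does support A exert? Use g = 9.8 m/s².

R_A ≈ 358 N

About support B:
Beam weight: 26.2 × 9.8 = 256.8 N down at 1.685 m → arm 1.425 m, τ = 256.8 × 1.425 = 365.9 N·m counterclockwise.
Sack of grain: 33.7 × 9.8 = 330.3 N down at 1.66 m → arm 1.45 m, τ = 330.3 × 1.45 = 478.9 N·m counterclockwise.
Hanging mass: 42.5 × 9.8 = 416.5 N down at 2.71 m → arm 0.4 m, τ = 416.5 × 0.4 = 166.6 N·m counterclockwise.
Sandbag: 6.08 × 9.8 = 59.58 N down at 3.15 m → arm 0.04 m, τ = 59.58 × 0.04 = 2.383 N·m clockwise.
Net load moment about support B = 1009 N·m counterclockwise.
Reaction R at support A is upward at 0.291 m, arm 2.819 m → moment R × 2.819 clockwise.
Setting net torque to zero: R × 2.819 = 1009 → R = 358 N.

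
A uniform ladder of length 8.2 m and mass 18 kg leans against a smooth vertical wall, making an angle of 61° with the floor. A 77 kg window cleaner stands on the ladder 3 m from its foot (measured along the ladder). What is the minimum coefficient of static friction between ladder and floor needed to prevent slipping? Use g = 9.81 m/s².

μ_min ≈ 0.217

Choose the foot of the ladder as the axis so the floor normal and friction both act there and drop out.
Ladder weight 18×9.81 = 176.6 N acts at 4.1 m along the ladder; its horizontal arm is 4.1·cos61° = 1.988 m → τ = 351.1 N·m clockwise.
Window cleaner: 77×9.81 = 755.4 N at 3 m → arm 1.454 m → τ = 1098 N·m clockwise.
Wall normal N acts horizontally at the top; its moment arm is the height L sinθ = 8.2·sin61° = 7.172 m, counterclockwise.
For rotational equilibrium, N × 7.172 = 1449, so N = 202 N.
ΣFx = 0 ⇒ f = N_wall = 202 N. ΣFy = 0 ⇒ N_floor = 932 N.
μ_min = f / N_floor = 202 / 932 = 0.217.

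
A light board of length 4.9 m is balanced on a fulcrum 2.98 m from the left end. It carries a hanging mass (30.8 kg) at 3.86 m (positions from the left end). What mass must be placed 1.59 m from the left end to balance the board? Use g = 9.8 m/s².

Sum moments about the fulcrum (at 2.98 m from the left end) (the support reaction has zero arm there).
Hanging mass: 30.8 × 9.8 = 301.8 N down at 3.86 m → arm 0.88 m, τ = 301.8 × 0.88 = 265.6 N·m clockwise.
Net moment of known loads = 265.6 N·m clockwise.
An unknown mass m at 1.59 m has arm 1.39 m; its moment is m·g·1.39 counterclockwise.
Setting net torque to zero: m × 9.8 × 1.39 = 265.6 → m = 265.6 / (9.8 × 1.39) = 19.5 kg.

m ≈ 19.5 kg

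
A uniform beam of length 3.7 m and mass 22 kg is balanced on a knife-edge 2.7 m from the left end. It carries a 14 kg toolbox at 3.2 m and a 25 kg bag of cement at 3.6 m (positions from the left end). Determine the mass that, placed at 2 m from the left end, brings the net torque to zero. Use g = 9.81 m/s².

Sum moments about the knife-edge (at 2.7 m from the left end) (the support reaction has zero arm there).
Beam weight: 22 × 9.81 = 215.8 N down at 1.85 m → arm 0.85 m, τ = 215.8 × 0.85 = 183.4 N·m counterclockwise.
Toolbox: 14 × 9.81 = 137.3 N down at 3.2 m → arm 0.5 m, τ = 137.3 × 0.5 = 68.65 N·m clockwise.
Bag of cement: 25 × 9.81 = 245.2 N down at 3.6 m → arm 0.9 m, τ = 245.2 × 0.9 = 220.7 N·m clockwise.
Net moment of known loads = 105.9 N·m clockwise.
An unknown mass m at 2 m has arm 0.7 m; its moment is m·g·0.7 counterclockwise.
Στ = 0 ⇒ m × 9.81 × 0.7 = 105.9 ⇒ m = 105.9 / (9.81 × 0.7) = 15.4 kg.

m ≈ 15.4 kg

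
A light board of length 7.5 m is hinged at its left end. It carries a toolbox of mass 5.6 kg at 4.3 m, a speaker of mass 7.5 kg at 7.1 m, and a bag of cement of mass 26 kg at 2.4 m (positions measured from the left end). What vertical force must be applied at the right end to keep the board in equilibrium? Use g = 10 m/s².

F ≈ 186 N

Taking torques about the left end:
Toolbox: 5.6 × 10 = 56 N down at 4.3 m → arm 4.3 m, τ = 56 × 4.3 = 240.8 N·m clockwise.
Speaker: 7.5 × 10 = 75 N down at 7.1 m → arm 7.1 m, τ = 75 × 7.1 = 532.5 N·m clockwise.
Bag of cement: 26 × 10 = 260 N down at 2.4 m → arm 2.4 m, τ = 260 × 2.4 = 624 N·m clockwise.
Net moment of the loads = 1397 N·m clockwise.
The upward force F acts at the right end, arm 7.5 m, giving F × 7.5 counterclockwise.
Στ = 0 ⇒ F × 7.5 = 1397 ⇒ F = 1397 / 7.5 = 186 N.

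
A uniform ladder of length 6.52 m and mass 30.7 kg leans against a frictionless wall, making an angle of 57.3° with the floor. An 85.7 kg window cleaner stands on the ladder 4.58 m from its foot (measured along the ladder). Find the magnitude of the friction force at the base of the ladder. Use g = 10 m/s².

Take moments about the foot of the ladder.
Ladder weight 30.7×10 = 307 N acts at 3.26 m along the ladder; its horizontal arm is 3.26·cos57.3° = 1.761 m → τ = 540.6 N·m clockwise.
Window cleaner: 85.7×10 = 857 N at 4.58 m → arm 2.474 m → τ = 2120 N·m clockwise.
Wall normal N acts horizontally at the top; its moment arm is the height L sinθ = 6.52·sin57.3° = 5.487 m, counterclockwise.
Balancing moments: N × 5.487 = 2661, giving N = 485 N.
ΣFx = 0: friction at the foot balances the wall's push, so f = N_wall = 485 N.

f ≈ 485 N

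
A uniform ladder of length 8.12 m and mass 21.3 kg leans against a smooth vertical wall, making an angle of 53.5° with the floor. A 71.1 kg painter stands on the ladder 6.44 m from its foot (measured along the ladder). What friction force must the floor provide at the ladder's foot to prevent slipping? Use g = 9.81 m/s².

Sum moments about the foot of the ladder (the floor normal and friction both act there and drop out).
Ladder weight 21.3×9.81 = 209 N acts at 4.06 m along the ladder; its horizontal arm is 4.06·cos53.5° = 2.415 m → τ = 504.7 N·m clockwise.
Painter: 71.1×9.81 = 697.5 N at 6.44 m → arm 3.831 m → τ = 2672 N·m clockwise.
Wall normal N acts horizontally at the top; its moment arm is the height L sinθ = 8.12·sin53.5° = 6.527 m, counterclockwise.
Balancing moments: N × 6.527 = 3177, giving N = 487 N.
ΣFx = 0: friction at the foot balances the wall's push, so f = N_wall = 487 N.

f ≈ 487 N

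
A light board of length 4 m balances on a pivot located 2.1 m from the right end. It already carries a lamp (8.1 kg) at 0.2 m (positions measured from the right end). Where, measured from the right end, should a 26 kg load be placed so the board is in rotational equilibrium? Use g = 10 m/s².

Taking torques about the pivot (at 2.1 m from the right end):
Lamp: 8.1 × 10 = 81 N down at 0.2 m → arm 1.9 m, τ = 81 × 1.9 = 153.9 N·m clockwise.
Net moment of existing loads = 153.9 N·m clockwise.
The load weighs 26 × 10 = 260 N and must supply an equal counterclockwise moment, so its lever arm about the pivot is 153.9 / 260 = 0.592 m.
That puts it at 2.1 + 0.592 = 2.69 m from the right end.

x ≈ 2.69 m from the right end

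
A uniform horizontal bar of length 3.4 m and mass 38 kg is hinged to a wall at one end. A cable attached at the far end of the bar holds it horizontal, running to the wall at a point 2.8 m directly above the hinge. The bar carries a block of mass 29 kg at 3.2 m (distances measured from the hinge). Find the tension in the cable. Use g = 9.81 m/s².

T ≈ 714 N

Choose the hinge as the axis so the unknown hinge reaction has zero arm there.
Beam weight: 38 × 9.81 = 372.8 N down at 1.7 m → arm 1.7 m, τ = 372.8 × 1.7 = 633.8 N·m clockwise.
Block: 29 × 9.81 = 284.5 N down at 3.2 m → arm 3.2 m, τ = 284.5 × 3.2 = 910.4 N·m clockwise.
Total clockwise load moment = 1544 N·m.
The cable tension T acts at 3.4 m; only its component perpendicular to the bar, T sinθ, produces torque. sinθ = h/√(h²+d²) = 2.8/√(2.8²+3.4²) = 0.6357.
Setting net torque to zero: T × 3.4 × 0.6357 = 1544 → T = 1544 / 2.161 = 714 N.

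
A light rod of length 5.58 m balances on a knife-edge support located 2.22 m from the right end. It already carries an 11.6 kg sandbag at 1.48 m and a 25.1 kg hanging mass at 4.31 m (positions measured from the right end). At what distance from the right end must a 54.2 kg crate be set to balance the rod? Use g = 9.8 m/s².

Taking torques about the knife-edge support (at 2.22 m from the right end):
Sandbag: 11.6 × 9.8 = 113.7 N down at 1.48 m → arm 0.74 m, τ = 113.7 × 0.74 = 84.14 N·m clockwise.
Hanging mass: 25.1 × 9.8 = 246 N down at 4.31 m → arm 2.09 m, τ = 246 × 2.09 = 514.1 N·m counterclockwise.
Net moment of existing loads = 430 N·m counterclockwise.
The crate weighs 54.2 × 9.8 = 531.2 N and must supply an equal clockwise moment, so its lever arm about the knife-edge support is 430 / 531.2 = 0.809 m.
That puts it at 2.22 − 0.809 = 1.41 m from the right end.

x ≈ 1.41 m from the right end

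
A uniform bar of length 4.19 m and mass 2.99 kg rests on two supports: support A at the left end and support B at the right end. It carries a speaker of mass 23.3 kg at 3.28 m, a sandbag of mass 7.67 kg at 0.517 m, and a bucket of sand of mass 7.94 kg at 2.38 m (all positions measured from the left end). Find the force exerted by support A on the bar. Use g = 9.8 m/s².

Choose support B as the axis so its reaction then has zero moment arm.
Beam weight: 2.99 × 9.8 = 29.3 N down at 2.095 m → arm 2.095 m, τ = 29.3 × 2.095 = 61.38 N·m counterclockwise.
Speaker: 23.3 × 9.8 = 228.3 N down at 3.28 m → arm 0.91 m, τ = 228.3 × 0.91 = 207.8 N·m counterclockwise.
Sandbag: 7.67 × 9.8 = 75.17 N down at 0.517 m → arm 3.673 m, τ = 75.17 × 3.673 = 276.1 N·m counterclockwise.
Bucket of sand: 7.94 × 9.8 = 77.81 N down at 2.38 m → arm 1.81 m, τ = 77.81 × 1.81 = 140.8 N·m counterclockwise.
Net load moment about support B = 686.1 N·m counterclockwise.
Reaction R at support A is upward at 0 m, arm 4.19 m → moment R × 4.19 clockwise.
Balancing moments: R × 4.19 = 686.1, giving R = 164 N.

R_A ≈ 164 N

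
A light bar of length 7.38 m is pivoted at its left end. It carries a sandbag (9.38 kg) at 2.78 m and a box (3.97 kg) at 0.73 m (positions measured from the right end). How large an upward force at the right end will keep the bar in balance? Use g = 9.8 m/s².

Take moments about the left end.
Sandbag: 9.38 × 9.8 = 91.92 N down at 2.78 m → arm 4.6 m, τ = 91.92 × 4.6 = 422.8 N·m clockwise.
Box: 3.97 × 9.8 = 38.91 N down at 0.73 m → arm 6.65 m, τ = 38.91 × 6.65 = 258.8 N·m clockwise.
Net moment of the loads = 681.6 N·m clockwise.
The upward force F acts at the right end, arm 7.38 m, giving F × 7.38 counterclockwise.
For rotational equilibrium, F × 7.38 = 681.6, so F = 681.6 / 7.38 = 92.4 N.

F ≈ 92.4 N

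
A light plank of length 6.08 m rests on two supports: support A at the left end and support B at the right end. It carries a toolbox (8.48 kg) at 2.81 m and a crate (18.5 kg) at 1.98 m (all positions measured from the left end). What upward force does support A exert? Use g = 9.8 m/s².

R_A ≈ 167 N

Take moments about support B.
Toolbox: 8.48 × 9.8 = 83.1 N down at 2.81 m → arm 3.27 m, τ = 83.1 × 3.27 = 271.7 N·m counterclockwise.
Crate: 18.5 × 9.8 = 181.3 N down at 1.98 m → arm 4.1 m, τ = 181.3 × 4.1 = 743.3 N·m counterclockwise.
Net load moment about support B = 1015 N·m counterclockwise.
Reaction R at support A is upward at 0 m, arm 6.08 m → moment R × 6.08 clockwise.
Στ = 0 ⇒ R × 6.08 = 1015 ⇒ R = 167 N.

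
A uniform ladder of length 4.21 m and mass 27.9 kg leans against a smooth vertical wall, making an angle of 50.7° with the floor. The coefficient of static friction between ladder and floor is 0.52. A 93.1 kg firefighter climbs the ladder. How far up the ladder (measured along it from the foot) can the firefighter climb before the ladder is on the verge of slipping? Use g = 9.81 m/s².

d ≈ 2.85 m

Taking torques about the foot of the ladder:
Ladder weight 27.9×9.81 = 273.7 N acts at 2.105 m along the ladder; its horizontal arm is 2.105·cos50.7° = 1.333 m → τ = 364.8 N·m clockwise.
Firefighter weight 93.1×9.81 = 913.3 N at distance d → arm d·cos50.7° → τ = 913.3·d·0.6334 clockwise.
Wall normal N at the top has arm L sinθ = 3.258 m counterclockwise, so Στ = 0 gives N·3.258 = 364.8 + 578.5·d.
ΣFy = 0 ⇒ N_floor = 1187 N, so the maximum friction is μ_s·N_floor = 0.52×1187 = 617.2 N. ΣFx = 0 ⇒ N_wall = f, so at the slipping point N = 617.2 N.
Substituting: 617.2×3.258 = 364.8 + 578.5·d ⇒ d = (2011 − 364.8) / 578.5 = 2.85 m.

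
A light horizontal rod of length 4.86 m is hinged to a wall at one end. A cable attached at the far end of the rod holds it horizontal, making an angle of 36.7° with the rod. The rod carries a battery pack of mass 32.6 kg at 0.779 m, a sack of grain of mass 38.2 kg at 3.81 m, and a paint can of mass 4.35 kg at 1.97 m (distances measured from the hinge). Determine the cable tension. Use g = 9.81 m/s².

Choose the hinge as the axis so the unknown hinge reaction has zero arm there.
Battery pack: 32.6 × 9.81 = 319.8 N down at 0.779 m → arm 0.779 m, τ = 319.8 × 0.779 = 249.1 N·m clockwise.
Sack of grain: 38.2 × 9.81 = 374.7 N down at 3.81 m → arm 3.81 m, τ = 374.7 × 3.81 = 1428 N·m clockwise.
Paint can: 4.35 × 9.81 = 42.67 N down at 1.97 m → arm 1.97 m, τ = 42.67 × 1.97 = 84.06 N·m clockwise.
Total clockwise load moment = 1761 N·m.
The cable tension T acts at 4.86 m; only its component perpendicular to the rod, T sinθ, produces torque. sin 36.7° = 0.5976.
Setting net torque to zero: T × 4.86 × 0.5976 = 1761 → T = 1761 / 2.904 = 606 N.

T ≈ 606 N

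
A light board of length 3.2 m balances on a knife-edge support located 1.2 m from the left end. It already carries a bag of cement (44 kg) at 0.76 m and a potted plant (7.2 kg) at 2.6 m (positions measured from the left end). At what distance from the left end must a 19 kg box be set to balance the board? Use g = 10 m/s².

x ≈ 1.69 m from the left end

Sum moments about the knife-edge support (at 1.2 m from the left end) (the support reaction has zero arm there).
Bag of cement: 44 × 10 = 440 N down at 0.76 m → arm 0.44 m, τ = 440 × 0.44 = 193.6 N·m counterclockwise.
Potted plant: 7.2 × 10 = 72 N down at 2.6 m → arm 1.4 m, τ = 72 × 1.4 = 100.8 N·m clockwise.
Net moment of existing loads = 92.8 N·m counterclockwise.
The box weighs 19 × 10 = 190 N and must supply an equal clockwise moment, so its lever arm about the knife-edge support is 92.8 / 190 = 0.488 m.
That puts it at 1.2 + 0.488 = 1.69 m from the left end.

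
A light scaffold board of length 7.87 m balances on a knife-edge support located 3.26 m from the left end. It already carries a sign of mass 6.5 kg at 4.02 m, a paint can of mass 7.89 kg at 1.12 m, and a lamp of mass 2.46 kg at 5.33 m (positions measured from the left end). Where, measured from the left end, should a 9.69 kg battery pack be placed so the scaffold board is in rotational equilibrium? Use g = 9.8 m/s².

Take moments about the knife-edge support (at 3.26 m from the left end).
Sign: 6.5 × 9.8 = 63.7 N down at 4.02 m → arm 0.76 m, τ = 63.7 × 0.76 = 48.41 N·m clockwise.
Paint can: 7.89 × 9.8 = 77.32 N down at 1.12 m → arm 2.14 m, τ = 77.32 × 2.14 = 165.5 N·m counterclockwise.
Lamp: 2.46 × 9.8 = 24.11 N down at 5.33 m → arm 2.07 m, τ = 24.11 × 2.07 = 49.91 N·m clockwise.
Net moment of existing loads = 67.18 N·m counterclockwise.
The battery pack weighs 9.69 × 9.8 = 94.96 N and must supply an equal clockwise moment, so its lever arm about the knife-edge support is 67.18 / 94.96 = 0.707 m.
That puts it at 3.26 + 0.707 = 3.97 m from the left end.

x ≈ 3.97 m from the left end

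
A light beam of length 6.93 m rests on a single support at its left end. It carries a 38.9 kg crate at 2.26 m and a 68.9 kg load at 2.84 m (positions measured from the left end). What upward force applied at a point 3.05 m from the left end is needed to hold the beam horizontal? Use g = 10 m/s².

F ≈ 930 N

About the left end:
Crate: 38.9 × 10 = 389 N down at 2.26 m → arm 2.26 m, τ = 389 × 2.26 = 879.1 N·m clockwise.
Load: 68.9 × 10 = 689 N down at 2.84 m → arm 2.84 m, τ = 689 × 2.84 = 1957 N·m clockwise.
Net moment of the loads = 2836 N·m clockwise.
The upward force F acts at a point 3.05 m from the left end, arm 3.05 m, giving F × 3.05 counterclockwise.
Balancing moments: F × 3.05 = 2836, giving F = 2836 / 3.05 = 930 N.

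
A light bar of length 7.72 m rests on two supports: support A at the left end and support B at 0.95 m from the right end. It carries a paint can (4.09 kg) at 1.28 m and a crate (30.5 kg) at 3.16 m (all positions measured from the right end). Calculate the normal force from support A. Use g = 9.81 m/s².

R_A ≈ 99.6 N

Choose support B as the axis so its reaction then has zero moment arm.
Paint can: 4.09 × 9.81 = 40.12 N down at 1.28 m → arm 0.33 m, τ = 40.12 × 0.33 = 13.24 N·m counterclockwise.
Crate: 30.5 × 9.81 = 299.2 N down at 3.16 m → arm 2.21 m, τ = 299.2 × 2.21 = 661.2 N·m counterclockwise.
Net load moment about support B = 674.4 N·m counterclockwise.
Reaction R at support A is upward at 7.72 m, arm 6.77 m → moment R × 6.77 clockwise.
Balancing moments: R × 6.77 = 674.4, giving R = 99.6 N.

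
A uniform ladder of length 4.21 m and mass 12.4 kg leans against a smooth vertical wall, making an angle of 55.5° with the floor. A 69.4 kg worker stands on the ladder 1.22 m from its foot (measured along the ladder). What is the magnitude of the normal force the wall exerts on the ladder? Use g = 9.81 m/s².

Sum moments about the foot of the ladder (the floor normal and friction both act there and drop out).
Ladder weight 12.4×9.81 = 121.6 N acts at 2.105 m along the ladder; its horizontal arm is 2.105·cos55.5° = 1.192 m → τ = 144.9 N·m clockwise.
Worker: 69.4×9.81 = 680.8 N at 1.22 m → arm 0.691 m → τ = 470.4 N·m clockwise.
Wall normal N acts horizontally at the top; its moment arm is the height L sinθ = 4.21·sin55.5° = 3.47 m, counterclockwise.
Setting net torque to zero: N × 3.47 = 615.3 → N = 177 N.

N_wall ≈ 177 N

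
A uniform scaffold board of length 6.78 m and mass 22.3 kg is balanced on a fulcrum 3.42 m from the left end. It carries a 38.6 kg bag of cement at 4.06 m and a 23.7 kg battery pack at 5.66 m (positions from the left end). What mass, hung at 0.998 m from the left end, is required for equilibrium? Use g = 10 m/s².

m ≈ 31.8 kg

Take moments about the fulcrum (at 3.42 m from the left end).
Beam weight: 22.3 × 10 = 223 N down at 3.39 m → arm 0.03 m, τ = 223 × 0.03 = 6.69 N·m counterclockwise.
Bag of cement: 38.6 × 10 = 386 N down at 4.06 m → arm 0.64 m, τ = 386 × 0.64 = 247 N·m clockwise.
Battery pack: 23.7 × 10 = 237 N down at 5.66 m → arm 2.24 m, τ = 237 × 2.24 = 530.9 N·m clockwise.
Net moment of known loads = 771.2 N·m clockwise.
An unknown mass m at 0.998 m has arm 2.422 m; its moment is m·g·2.422 counterclockwise.
Setting net torque to zero: m × 10 × 2.422 = 771.2 → m = 771.2 / (10 × 2.422) = 31.8 kg.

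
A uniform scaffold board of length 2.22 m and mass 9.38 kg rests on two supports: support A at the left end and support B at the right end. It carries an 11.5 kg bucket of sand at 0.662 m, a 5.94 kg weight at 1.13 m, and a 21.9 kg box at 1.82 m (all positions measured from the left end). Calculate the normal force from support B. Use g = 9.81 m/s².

R_B ≈ 285 N

Choose support A as the axis so its reaction then has zero moment arm.
Beam weight: 9.38 × 9.81 = 92.02 N down at 1.11 m → arm 1.11 m, τ = 92.02 × 1.11 = 102.1 N·m clockwise.
Bucket of sand: 11.5 × 9.81 = 112.8 N down at 0.662 m → arm 0.662 m, τ = 112.8 × 0.662 = 74.67 N·m clockwise.
Weight: 5.94 × 9.81 = 58.27 N down at 1.13 m → arm 1.13 m, τ = 58.27 × 1.13 = 65.85 N·m clockwise.
Box: 21.9 × 9.81 = 214.8 N down at 1.82 m → arm 1.82 m, τ = 214.8 × 1.82 = 390.9 N·m clockwise.
Net load moment about support A = 633.5 N·m clockwise.
Reaction R at support B is upward at 2.22 m, arm 2.22 m → moment R × 2.22 counterclockwise.
Balancing moments: R × 2.22 = 633.5, giving R = 285 N.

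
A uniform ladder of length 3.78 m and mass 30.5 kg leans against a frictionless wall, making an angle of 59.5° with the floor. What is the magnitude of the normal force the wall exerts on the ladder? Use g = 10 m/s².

Taking torques about the foot of the ladder:
Ladder weight 30.5×10 = 305 N acts at 1.89 m along the ladder; its horizontal arm is 1.89·cos59.5° = 0.9592 m → τ = 292.6 N·m clockwise.
Wall normal N acts horizontally at the top; its moment arm is the height L sinθ = 3.78·sin59.5° = 3.257 m, counterclockwise.
For rotational equilibrium, N × 3.257 = 292.6, so N = 89.8 N.

N_wall ≈ 89.8 N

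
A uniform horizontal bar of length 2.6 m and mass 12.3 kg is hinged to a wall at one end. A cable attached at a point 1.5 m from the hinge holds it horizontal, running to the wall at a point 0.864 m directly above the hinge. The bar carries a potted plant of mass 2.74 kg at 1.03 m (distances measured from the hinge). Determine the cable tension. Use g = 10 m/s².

Sum moments about the hinge (the unknown hinge reaction has zero arm there).
Beam weight: 12.3 × 10 = 123 N down at 1.3 m → arm 1.3 m, τ = 123 × 1.3 = 159.9 N·m clockwise.
Potted plant: 2.74 × 10 = 27.4 N down at 1.03 m → arm 1.03 m, τ = 27.4 × 1.03 = 28.22 N·m clockwise.
Total clockwise load moment = 188.1 N·m.
The cable tension T acts at 1.5 m; only its component perpendicular to the bar, T sinθ, produces torque. sinθ = h/√(h²+d²) = 0.864/√(0.864²+1.5²) = 0.4991.
Balancing moments: T × 1.5 × 0.4991 = 188.1, giving T = 188.1 / 0.7487 = 251 N.

T ≈ 251 N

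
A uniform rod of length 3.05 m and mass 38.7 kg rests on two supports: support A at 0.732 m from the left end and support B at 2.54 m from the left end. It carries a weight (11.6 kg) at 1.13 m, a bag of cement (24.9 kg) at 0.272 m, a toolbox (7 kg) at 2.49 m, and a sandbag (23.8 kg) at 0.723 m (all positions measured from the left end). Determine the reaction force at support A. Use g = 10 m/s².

R_A ≈ 861 N

Taking torques about support B:
Beam weight: 38.7 × 10 = 387 N down at 1.525 m → arm 1.015 m, τ = 387 × 1.015 = 392.8 N·m counterclockwise.
Weight: 11.6 × 10 = 116 N down at 1.13 m → arm 1.41 m, τ = 116 × 1.41 = 163.6 N·m counterclockwise.
Bag of cement: 24.9 × 10 = 249 N down at 0.272 m → arm 2.268 m, τ = 249 × 2.268 = 564.7 N·m counterclockwise.
Toolbox: 7 × 10 = 70 N down at 2.49 m → arm 0.05 m, τ = 70 × 0.05 = 3.5 N·m counterclockwise.
Sandbag: 23.8 × 10 = 238 N down at 0.723 m → arm 1.817 m, τ = 238 × 1.817 = 432.4 N·m counterclockwise.
Net load moment about support B = 1557 N·m counterclockwise.
Reaction R at support A is upward at 0.732 m, arm 1.808 m → moment R × 1.808 clockwise.
Setting net torque to zero: R × 1.808 = 1557 → R = 861 N.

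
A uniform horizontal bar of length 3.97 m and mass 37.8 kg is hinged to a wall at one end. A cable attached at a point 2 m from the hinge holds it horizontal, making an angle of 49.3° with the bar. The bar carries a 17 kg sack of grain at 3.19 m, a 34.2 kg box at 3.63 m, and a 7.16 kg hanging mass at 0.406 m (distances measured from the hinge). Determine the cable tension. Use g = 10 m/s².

About the hinge:
Beam weight: 37.8 × 10 = 378 N down at 1.985 m → arm 1.985 m, τ = 378 × 1.985 = 750.3 N·m clockwise.
Sack of grain: 17 × 10 = 170 N down at 3.19 m → arm 3.19 m, τ = 170 × 3.19 = 542.3 N·m clockwise.
Box: 34.2 × 10 = 342 N down at 3.63 m → arm 3.63 m, τ = 342 × 3.63 = 1241 N·m clockwise.
Hanging mass: 7.16 × 10 = 71.6 N down at 0.406 m → arm 0.406 m, τ = 71.6 × 0.406 = 29.07 N·m clockwise.
Total clockwise load moment = 2563 N·m.
The cable tension T acts at 2 m; only its component perpendicular to the bar, T sinθ, produces torque. sin 49.3° = 0.7581.
Setting net torque to zero: T × 2 × 0.7581 = 2563 → T = 2563 / 1.516 = 1690 N.

T ≈ 1690 N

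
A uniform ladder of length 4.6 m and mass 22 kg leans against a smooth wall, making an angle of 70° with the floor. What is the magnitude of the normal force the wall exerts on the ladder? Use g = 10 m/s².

N_wall ≈ 40 N

Take moments about the foot of the ladder.
Ladder weight 22×10 = 220 N acts at 2.3 m along the ladder; its horizontal arm is 2.3·cos70° = 0.7866 m → τ = 173.1 N·m clockwise.
Wall normal N acts horizontally at the top; its moment arm is the height L sinθ = 4.6·sin70° = 4.323 m, counterclockwise.
For rotational equilibrium, N × 4.323 = 173.1, so N = 40 N.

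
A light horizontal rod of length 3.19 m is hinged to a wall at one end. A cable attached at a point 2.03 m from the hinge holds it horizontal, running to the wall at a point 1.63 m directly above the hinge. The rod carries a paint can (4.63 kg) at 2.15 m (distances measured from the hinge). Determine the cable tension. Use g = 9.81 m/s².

Choose the hinge as the axis so the unknown hinge reaction has zero arm there.
Paint can: 4.63 × 9.81 = 45.42 N down at 2.15 m → arm 2.15 m, τ = 45.42 × 2.15 = 97.65 N·m clockwise.
Total clockwise load moment = 97.65 N·m.
The cable tension T acts at 2.03 m; only its component perpendicular to the rod, T sinθ, produces torque. sinθ = h/√(h²+d²) = 1.63/√(1.63²+2.03²) = 0.6261.
Balancing moments: T × 2.03 × 0.6261 = 97.65, giving T = 97.65 / 1.271 = 76.8 N.

T ≈ 76.8 N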